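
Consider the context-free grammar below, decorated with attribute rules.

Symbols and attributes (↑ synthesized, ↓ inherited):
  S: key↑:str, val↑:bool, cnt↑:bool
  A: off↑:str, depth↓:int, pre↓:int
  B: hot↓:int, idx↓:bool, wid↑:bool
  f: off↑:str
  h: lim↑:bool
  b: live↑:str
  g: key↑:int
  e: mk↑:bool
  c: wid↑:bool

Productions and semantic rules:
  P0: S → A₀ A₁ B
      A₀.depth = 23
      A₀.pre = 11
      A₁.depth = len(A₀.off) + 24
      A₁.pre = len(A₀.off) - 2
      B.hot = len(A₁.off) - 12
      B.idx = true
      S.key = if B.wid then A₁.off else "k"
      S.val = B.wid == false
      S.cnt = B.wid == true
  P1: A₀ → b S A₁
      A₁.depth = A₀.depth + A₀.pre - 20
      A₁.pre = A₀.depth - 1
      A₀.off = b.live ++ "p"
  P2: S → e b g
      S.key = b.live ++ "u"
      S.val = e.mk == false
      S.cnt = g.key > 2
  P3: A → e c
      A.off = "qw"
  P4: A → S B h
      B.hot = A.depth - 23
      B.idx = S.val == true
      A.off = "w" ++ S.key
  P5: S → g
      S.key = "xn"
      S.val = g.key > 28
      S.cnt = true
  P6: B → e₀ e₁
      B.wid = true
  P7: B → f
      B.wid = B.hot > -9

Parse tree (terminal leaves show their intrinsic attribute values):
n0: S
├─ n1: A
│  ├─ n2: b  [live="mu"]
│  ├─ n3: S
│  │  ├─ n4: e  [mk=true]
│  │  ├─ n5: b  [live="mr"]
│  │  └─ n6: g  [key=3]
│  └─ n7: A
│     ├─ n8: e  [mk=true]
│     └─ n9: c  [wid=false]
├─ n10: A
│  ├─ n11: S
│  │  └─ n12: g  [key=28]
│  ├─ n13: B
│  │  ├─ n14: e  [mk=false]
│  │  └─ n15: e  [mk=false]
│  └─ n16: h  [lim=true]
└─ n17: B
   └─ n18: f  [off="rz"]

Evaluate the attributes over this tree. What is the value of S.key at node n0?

"k"

1. n1.depth = 23  [23]
2. n1.pre = 11  [11]
3. n2.live = "mu"  [terminal]
4. n4.mk = true  [terminal]
5. n5.live = "mr"  [terminal]
6. n6.key = 3  [terminal]
7. n3.key = "mru"  [b.live ++ "u"]
8. n3.val = false  [e.mk == false]
9. n3.cnt = true  [g.key > 2]
10. n7.depth = 14  [A₀.depth + A₀.pre - 20]
11. n7.pre = 22  [A₀.depth - 1]
12. n8.mk = true  [terminal]
13. n9.wid = false  [terminal]
14. n7.off = "qw"  ["qw"]
15. n1.off = "mup"  [b.live ++ "p"]
16. n10.depth = 27  [len(A₀.off) + 24]
17. n10.pre = 1  [len(A₀.off) - 2]
18. n12.key = 28  [terminal]
19. n11.key = "xn"  ["xn"]
20. n11.val = false  [g.key > 28]
21. n11.cnt = true  [true]
22. n13.hot = 4  [A.depth - 23]
23. n13.idx = false  [S.val == true]
24. n14.mk = false  [terminal]
25. n15.mk = false  [terminal]
26. n13.wid = true  [true]
27. n16.lim = true  [terminal]
28. n10.off = "wxn"  ["w" ++ S.key]
29. n17.hot = -9  [len(A₁.off) - 12]
30. n17.idx = true  [true]
31. n18.off = "rz"  [terminal]
32. n17.wid = false  [B.hot > -9]
33. n0.key = "k"  [if B.wid then A₁.off else "k"]
34. n0.val = true  [B.wid == false]
35. n0.cnt = false  [B.wid == true]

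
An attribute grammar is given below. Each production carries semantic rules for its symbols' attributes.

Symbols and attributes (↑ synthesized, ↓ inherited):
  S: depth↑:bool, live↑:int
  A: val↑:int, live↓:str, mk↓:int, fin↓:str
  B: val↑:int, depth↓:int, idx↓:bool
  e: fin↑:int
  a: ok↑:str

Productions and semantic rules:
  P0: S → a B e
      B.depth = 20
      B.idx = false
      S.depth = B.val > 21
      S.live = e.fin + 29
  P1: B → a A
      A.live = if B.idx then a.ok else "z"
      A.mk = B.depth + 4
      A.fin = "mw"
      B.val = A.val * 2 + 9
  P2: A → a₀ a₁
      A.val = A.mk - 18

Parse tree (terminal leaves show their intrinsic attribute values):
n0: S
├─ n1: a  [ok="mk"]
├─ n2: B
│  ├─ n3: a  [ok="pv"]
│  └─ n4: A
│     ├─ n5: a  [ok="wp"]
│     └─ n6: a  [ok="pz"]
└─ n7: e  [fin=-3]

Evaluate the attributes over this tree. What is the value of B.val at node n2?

21

1. n1.ok = "mk"  [terminal]
2. n2.depth = 20  [20]
3. n2.idx = false  [false]
4. n3.ok = "pv"  [terminal]
5. n4.live = "z"  [if B.idx then a.ok else "z"]
6. n4.mk = 24  [B.depth + 4]
7. n4.fin = "mw"  ["mw"]
8. n5.ok = "wp"  [terminal]
9. n6.ok = "pz"  [terminal]
10. n4.val = 6  [A.mk - 18]
11. n2.val = 21  [A.val * 2 + 9]
12. n7.fin = -3  [terminal]
13. n0.depth = false  [B.val > 21]
14. n0.live = 26  [e.fin + 29]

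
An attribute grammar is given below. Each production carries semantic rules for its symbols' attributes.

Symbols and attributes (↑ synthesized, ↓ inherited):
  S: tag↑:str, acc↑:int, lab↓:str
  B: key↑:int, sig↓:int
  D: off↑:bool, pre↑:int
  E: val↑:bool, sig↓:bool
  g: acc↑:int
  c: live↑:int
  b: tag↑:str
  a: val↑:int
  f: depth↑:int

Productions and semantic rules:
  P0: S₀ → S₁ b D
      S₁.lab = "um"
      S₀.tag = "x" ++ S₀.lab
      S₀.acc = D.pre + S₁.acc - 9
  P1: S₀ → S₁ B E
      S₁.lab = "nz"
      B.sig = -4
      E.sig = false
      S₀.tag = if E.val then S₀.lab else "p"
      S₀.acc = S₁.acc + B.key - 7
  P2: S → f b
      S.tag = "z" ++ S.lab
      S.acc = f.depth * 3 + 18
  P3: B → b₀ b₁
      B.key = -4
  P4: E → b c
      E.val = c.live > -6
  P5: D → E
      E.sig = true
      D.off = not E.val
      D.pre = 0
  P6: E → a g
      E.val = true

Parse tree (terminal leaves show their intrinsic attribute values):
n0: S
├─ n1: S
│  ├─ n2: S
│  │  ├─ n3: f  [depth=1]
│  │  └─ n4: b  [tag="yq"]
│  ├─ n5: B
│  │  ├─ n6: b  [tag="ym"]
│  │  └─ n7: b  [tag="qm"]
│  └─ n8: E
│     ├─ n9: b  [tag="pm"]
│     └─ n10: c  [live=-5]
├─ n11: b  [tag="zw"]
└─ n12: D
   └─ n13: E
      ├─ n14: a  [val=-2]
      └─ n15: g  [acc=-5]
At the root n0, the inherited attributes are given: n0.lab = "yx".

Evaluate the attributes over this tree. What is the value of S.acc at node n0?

1

1. n0.lab = "yx"  [given at root]
2. n1.lab = "um"  ["um"]
3. n2.lab = "nz"  ["nz"]
4. n3.depth = 1  [terminal]
5. n4.tag = "yq"  [terminal]
6. n2.tag = "znz"  ["z" ++ S.lab]
7. n2.acc = 21  [f.depth * 3 + 18]
8. n5.sig = -4  [-4]
9. n6.tag = "ym"  [terminal]
10. n7.tag = "qm"  [terminal]
11. n5.key = -4  [-4]
12. n8.sig = false  [false]
13. n9.tag = "pm"  [terminal]
14. n10.live = -5  [terminal]
15. n8.val = true  [c.live > -6]
16. n1.tag = "um"  [if E.val then S₀.lab else "p"]
17. n1.acc = 10  [S₁.acc + B.key - 7]
18. n11.tag = "zw"  [terminal]
19. n13.sig = true  [true]
20. n14.val = -2  [terminal]
21. n15.acc = -5  [terminal]
22. n13.val = true  [true]
23. n12.off = false  [not E.val]
24. n12.pre = 0  [0]
25. n0.tag = "xyx"  ["x" ++ S₀.lab]
26. n0.acc = 1  [D.pre + S₁.acc - 9]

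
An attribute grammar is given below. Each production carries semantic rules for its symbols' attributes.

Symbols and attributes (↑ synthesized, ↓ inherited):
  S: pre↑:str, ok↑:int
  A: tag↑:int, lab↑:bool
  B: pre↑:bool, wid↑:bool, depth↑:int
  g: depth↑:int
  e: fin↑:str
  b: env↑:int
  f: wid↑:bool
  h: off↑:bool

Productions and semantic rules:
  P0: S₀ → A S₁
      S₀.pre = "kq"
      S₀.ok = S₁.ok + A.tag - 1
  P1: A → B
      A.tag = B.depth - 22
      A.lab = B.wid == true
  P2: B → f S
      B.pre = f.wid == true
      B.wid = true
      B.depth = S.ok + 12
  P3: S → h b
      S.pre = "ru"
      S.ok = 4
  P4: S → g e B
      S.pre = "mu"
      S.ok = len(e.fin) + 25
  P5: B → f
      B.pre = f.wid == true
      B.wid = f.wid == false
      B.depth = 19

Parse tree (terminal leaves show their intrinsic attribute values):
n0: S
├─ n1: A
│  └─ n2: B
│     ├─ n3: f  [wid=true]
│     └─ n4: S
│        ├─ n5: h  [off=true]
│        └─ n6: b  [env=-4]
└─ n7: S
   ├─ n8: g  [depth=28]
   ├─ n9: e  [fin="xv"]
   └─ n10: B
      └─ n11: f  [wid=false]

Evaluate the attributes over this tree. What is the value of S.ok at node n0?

20

1. n3.wid = true  [terminal]
2. n5.off = true  [terminal]
3. n6.env = -4  [terminal]
4. n4.pre = "ru"  ["ru"]
5. n4.ok = 4  [4]
6. n2.pre = true  [f.wid == true]
7. n2.wid = true  [true]
8. n2.depth = 16  [S.ok + 12]
9. n1.tag = -6  [B.depth - 22]
10. n1.lab = true  [B.wid == true]
11. n8.depth = 28  [terminal]
12. n9.fin = "xv"  [terminal]
13. n11.wid = false  [terminal]
14. n10.pre = false  [f.wid == true]
15. n10.wid = true  [f.wid == false]
16. n10.depth = 19  [19]
17. n7.pre = "mu"  ["mu"]
18. n7.ok = 27  [len(e.fin) + 25]
19. n0.pre = "kq"  ["kq"]
20. n0.ok = 20  [S₁.ok + A.tag - 1]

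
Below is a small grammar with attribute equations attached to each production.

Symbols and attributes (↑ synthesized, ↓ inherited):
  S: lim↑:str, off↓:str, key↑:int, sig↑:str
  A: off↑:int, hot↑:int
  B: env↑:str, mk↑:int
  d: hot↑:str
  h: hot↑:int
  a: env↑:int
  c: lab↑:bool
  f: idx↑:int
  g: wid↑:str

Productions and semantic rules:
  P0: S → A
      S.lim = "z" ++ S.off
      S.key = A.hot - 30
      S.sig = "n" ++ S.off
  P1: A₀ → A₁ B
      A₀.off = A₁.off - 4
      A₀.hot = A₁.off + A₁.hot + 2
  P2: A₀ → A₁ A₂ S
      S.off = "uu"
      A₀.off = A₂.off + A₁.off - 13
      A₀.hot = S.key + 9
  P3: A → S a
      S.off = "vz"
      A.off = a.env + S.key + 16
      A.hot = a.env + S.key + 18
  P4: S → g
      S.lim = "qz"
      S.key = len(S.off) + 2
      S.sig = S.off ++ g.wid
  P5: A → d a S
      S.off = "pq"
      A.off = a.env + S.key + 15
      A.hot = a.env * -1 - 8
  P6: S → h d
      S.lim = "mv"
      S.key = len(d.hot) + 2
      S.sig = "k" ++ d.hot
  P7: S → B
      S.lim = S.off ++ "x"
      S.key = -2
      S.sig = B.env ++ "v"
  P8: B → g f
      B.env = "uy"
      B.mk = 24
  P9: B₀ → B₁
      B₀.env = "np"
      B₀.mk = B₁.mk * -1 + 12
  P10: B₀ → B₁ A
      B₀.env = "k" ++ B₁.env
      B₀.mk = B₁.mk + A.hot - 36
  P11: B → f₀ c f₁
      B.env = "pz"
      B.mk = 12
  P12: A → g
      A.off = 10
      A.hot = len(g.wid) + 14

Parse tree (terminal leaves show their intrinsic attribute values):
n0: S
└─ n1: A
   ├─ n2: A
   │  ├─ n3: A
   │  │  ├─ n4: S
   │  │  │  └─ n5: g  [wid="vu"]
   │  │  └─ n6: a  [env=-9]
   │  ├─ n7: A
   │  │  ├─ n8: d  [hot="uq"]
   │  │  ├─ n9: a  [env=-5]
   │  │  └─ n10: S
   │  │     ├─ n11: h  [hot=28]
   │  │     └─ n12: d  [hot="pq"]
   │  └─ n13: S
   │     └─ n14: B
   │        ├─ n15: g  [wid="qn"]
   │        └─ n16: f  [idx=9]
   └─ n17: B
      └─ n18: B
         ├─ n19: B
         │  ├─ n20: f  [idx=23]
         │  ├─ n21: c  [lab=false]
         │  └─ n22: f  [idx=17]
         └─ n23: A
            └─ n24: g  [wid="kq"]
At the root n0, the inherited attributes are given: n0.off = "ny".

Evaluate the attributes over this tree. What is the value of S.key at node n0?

-9

1. n0.off = "ny"  [given at root]
2. n4.off = "vz"  ["vz"]
3. n5.wid = "vu"  [terminal]
4. n4.lim = "qz"  ["qz"]
5. n4.key = 4  [len(S.off) + 2]
6. n4.sig = "vzvu"  [S.off ++ g.wid]
7. n6.env = -9  [terminal]
8. n3.off = 11  [a.env + S.key + 16]
9. n3.hot = 13  [a.env + S.key + 18]
10. n8.hot = "uq"  [terminal]
11. n9.env = -5  [terminal]
12. n10.off = "pq"  ["pq"]
13. n11.hot = 28  [terminal]
14. n12.hot = "pq"  [terminal]
15. n10.lim = "mv"  ["mv"]
16. n10.key = 4  [len(d.hot) + 2]
17. n10.sig = "kpq"  ["k" ++ d.hot]
18. n7.off = 14  [a.env + S.key + 15]
19. n7.hot = -3  [a.env * -1 - 8]
20. n13.off = "uu"  ["uu"]
21. n15.wid = "qn"  [terminal]
22. n16.idx = 9  [terminal]
23. n14.env = "uy"  ["uy"]
24. n14.mk = 24  [24]
25. n13.lim = "uux"  [S.off ++ "x"]
26. n13.key = -2  [-2]
27. n13.sig = "uyv"  [B.env ++ "v"]
28. n2.off = 12  [A₂.off + A₁.off - 13]
29. n2.hot = 7  [S.key + 9]
30. n20.idx = 23  [terminal]
31. n21.lab = false  [terminal]
32. n22.idx = 17  [terminal]
33. n19.env = "pz"  ["pz"]
34. n19.mk = 12  [12]
35. n24.wid = "kq"  [terminal]
36. n23.off = 10  [10]
37. n23.hot = 16  [len(g.wid) + 14]
38. n18.env = "kpz"  ["k" ++ B₁.env]
39. n18.mk = -8  [B₁.mk + A.hot - 36]
40. n17.env = "np"  ["np"]
41. n17.mk = 20  [B₁.mk * -1 + 12]
42. n1.off = 8  [A₁.off - 4]
43. n1.hot = 21  [A₁.off + A₁.hot + 2]
44. n0.lim = "zny"  ["z" ++ S.off]
45. n0.key = -9  [A.hot - 30]
46. n0.sig = "nny"  ["n" ++ S.off]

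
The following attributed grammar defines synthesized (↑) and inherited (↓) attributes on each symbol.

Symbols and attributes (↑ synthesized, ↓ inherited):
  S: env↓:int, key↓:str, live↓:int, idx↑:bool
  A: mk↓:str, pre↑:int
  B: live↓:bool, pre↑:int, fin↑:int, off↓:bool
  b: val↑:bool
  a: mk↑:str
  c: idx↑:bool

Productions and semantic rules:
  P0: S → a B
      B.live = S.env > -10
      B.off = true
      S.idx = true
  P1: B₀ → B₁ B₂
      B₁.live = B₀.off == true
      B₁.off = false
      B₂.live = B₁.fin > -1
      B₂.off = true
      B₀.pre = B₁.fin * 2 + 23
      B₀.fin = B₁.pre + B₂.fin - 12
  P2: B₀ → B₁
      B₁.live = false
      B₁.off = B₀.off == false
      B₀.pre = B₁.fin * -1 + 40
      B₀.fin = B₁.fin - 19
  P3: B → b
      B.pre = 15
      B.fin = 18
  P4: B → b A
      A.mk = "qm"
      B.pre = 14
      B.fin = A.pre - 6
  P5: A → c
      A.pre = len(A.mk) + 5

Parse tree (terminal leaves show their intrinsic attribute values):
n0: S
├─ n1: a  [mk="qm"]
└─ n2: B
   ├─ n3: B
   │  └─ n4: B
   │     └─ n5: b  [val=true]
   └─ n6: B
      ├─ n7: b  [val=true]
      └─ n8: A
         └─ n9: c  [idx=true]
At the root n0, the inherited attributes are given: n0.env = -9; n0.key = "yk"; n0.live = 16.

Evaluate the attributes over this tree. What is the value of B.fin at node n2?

1. n0.env = -9  [given at root]
2. n0.key = "yk"  [given at root]
3. n0.live = 16  [given at root]
4. n1.mk = "qm"  [terminal]
5. n2.live = true  [S.env > -10]
6. n2.off = true  [true]
7. n3.live = true  [B₀.off == true]
8. n3.off = false  [false]
9. n4.live = false  [false]
10. n4.off = true  [B₀.off == false]
11. n5.val = true  [terminal]
12. n4.pre = 15  [15]
13. n4.fin = 18  [18]
14. n3.pre = 22  [B₁.fin * -1 + 40]
15. n3.fin = -1  [B₁.fin - 19]
16. n6.live = false  [B₁.fin > -1]
17. n6.off = true  [true]
18. n7.val = true  [terminal]
19. n8.mk = "qm"  ["qm"]
20. n9.idx = true  [terminal]
21. n8.pre = 7  [len(A.mk) + 5]
22. n6.pre = 14  [14]
23. n6.fin = 1  [A.pre - 6]
24. n2.pre = 21  [B₁.fin * 2 + 23]
25. n2.fin = 11  [B₁.pre + B₂.fin - 12]
26. n0.idx = true  [true]

11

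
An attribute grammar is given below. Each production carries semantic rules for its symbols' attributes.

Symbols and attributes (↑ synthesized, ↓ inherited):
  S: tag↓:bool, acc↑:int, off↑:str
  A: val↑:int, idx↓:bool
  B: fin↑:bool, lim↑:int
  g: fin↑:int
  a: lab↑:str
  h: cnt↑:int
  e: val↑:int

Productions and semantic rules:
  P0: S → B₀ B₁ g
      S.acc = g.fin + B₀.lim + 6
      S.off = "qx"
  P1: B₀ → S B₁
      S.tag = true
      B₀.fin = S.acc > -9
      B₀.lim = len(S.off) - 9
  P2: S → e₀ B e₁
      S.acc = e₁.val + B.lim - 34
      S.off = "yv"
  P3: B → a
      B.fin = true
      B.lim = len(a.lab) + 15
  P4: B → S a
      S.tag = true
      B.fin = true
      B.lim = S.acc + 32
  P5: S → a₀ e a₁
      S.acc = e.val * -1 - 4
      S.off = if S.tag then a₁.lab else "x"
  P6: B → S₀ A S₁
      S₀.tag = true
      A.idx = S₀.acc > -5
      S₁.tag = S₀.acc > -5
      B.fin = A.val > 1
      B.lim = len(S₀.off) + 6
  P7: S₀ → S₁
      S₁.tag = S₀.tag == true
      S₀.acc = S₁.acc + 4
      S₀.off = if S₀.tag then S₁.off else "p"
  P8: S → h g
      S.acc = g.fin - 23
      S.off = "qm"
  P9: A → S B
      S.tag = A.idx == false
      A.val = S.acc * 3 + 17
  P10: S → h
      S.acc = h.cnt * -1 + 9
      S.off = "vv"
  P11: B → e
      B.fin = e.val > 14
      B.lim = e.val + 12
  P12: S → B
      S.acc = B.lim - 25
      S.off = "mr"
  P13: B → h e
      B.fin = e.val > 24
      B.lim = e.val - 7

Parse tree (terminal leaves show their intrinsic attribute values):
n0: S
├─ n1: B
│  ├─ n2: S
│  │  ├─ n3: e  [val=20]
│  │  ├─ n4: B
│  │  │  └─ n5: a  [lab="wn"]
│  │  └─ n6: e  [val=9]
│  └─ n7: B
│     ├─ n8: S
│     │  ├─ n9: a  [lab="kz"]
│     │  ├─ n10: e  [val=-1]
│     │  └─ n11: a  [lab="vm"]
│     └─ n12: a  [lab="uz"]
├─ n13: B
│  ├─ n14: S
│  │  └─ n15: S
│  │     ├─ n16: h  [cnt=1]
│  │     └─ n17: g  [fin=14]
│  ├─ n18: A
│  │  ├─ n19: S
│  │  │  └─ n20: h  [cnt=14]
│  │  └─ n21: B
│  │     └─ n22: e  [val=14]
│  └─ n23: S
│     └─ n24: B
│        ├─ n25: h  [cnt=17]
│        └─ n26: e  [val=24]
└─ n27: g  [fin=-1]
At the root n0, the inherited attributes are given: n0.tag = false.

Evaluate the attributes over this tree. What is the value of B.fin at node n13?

1. n0.tag = false  [given at root]
2. n2.tag = true  [true]
3. n3.val = 20  [terminal]
4. n5.lab = "wn"  [terminal]
5. n4.fin = true  [true]
6. n4.lim = 17  [len(a.lab) + 15]
7. n6.val = 9  [terminal]
8. n2.acc = -8  [e₁.val + B.lim - 34]
9. n2.off = "yv"  ["yv"]
10. n8.tag = true  [true]
11. n9.lab = "kz"  [terminal]
12. n10.val = -1  [terminal]
13. n11.lab = "vm"  [terminal]
14. n8.acc = -3  [e.val * -1 - 4]
15. n8.off = "vm"  [if S.tag then a₁.lab else "x"]
16. n12.lab = "uz"  [terminal]
17. n7.fin = true  [true]
18. n7.lim = 29  [S.acc + 32]
19. n1.fin = true  [S.acc > -9]
20. n1.lim = -7  [len(S.off) - 9]
21. n14.tag = true  [true]
22. n15.tag = true  [S₀.tag == true]
23. n16.cnt = 1  [terminal]
24. n17.fin = 14  [terminal]
25. n15.acc = -9  [g.fin - 23]
26. n15.off = "qm"  ["qm"]
27. n14.acc = -5  [S₁.acc + 4]
28. n14.off = "qm"  [if S₀.tag then S₁.off else "p"]
29. n18.idx = false  [S₀.acc > -5]
30. n19.tag = true  [A.idx == false]
31. n20.cnt = 14  [terminal]
32. n19.acc = -5  [h.cnt * -1 + 9]
33. n19.off = "vv"  ["vv"]
34. n22.val = 14  [terminal]
35. n21.fin = false  [e.val > 14]
36. n21.lim = 26  [e.val + 12]
37. n18.val = 2  [S.acc * 3 + 17]
38. n23.tag = false  [S₀.acc > -5]
39. n25.cnt = 17  [terminal]
40. n26.val = 24  [terminal]
41. n24.fin = false  [e.val > 24]
42. n24.lim = 17  [e.val - 7]
43. n23.acc = -8  [B.lim - 25]
44. n23.off = "mr"  ["mr"]
45. n13.fin = true  [A.val > 1]
46. n13.lim = 8  [len(S₀.off) + 6]
47. n27.fin = -1  [terminal]
48. n0.acc = -2  [g.fin + B₀.lim + 6]
49. n0.off = "qx"  ["qx"]

true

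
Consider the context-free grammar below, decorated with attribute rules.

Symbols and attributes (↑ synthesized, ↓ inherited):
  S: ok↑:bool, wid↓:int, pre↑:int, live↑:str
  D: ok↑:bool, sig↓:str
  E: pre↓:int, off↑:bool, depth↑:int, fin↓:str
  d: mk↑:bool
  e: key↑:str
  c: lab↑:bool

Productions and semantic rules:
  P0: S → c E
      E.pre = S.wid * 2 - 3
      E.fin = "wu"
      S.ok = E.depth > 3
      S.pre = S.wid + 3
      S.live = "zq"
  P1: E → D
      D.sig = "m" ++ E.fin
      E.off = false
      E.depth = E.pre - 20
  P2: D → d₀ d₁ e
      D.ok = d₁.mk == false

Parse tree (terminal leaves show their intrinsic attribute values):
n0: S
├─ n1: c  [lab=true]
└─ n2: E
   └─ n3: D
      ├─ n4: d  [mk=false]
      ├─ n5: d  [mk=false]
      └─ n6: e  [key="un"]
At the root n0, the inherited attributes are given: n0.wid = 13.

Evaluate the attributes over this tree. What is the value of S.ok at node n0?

false

1. n0.wid = 13  [given at root]
2. n1.lab = true  [terminal]
3. n2.pre = 23  [S.wid * 2 - 3]
4. n2.fin = "wu"  ["wu"]
5. n3.sig = "mwu"  ["m" ++ E.fin]
6. n4.mk = false  [terminal]
7. n5.mk = false  [terminal]
8. n6.key = "un"  [terminal]
9. n3.ok = true  [d₁.mk == false]
10. n2.off = false  [false]
11. n2.depth = 3  [E.pre - 20]
12. n0.ok = false  [E.depth > 3]
13. n0.pre = 16  [S.wid + 3]
14. n0.live = "zq"  ["zq"]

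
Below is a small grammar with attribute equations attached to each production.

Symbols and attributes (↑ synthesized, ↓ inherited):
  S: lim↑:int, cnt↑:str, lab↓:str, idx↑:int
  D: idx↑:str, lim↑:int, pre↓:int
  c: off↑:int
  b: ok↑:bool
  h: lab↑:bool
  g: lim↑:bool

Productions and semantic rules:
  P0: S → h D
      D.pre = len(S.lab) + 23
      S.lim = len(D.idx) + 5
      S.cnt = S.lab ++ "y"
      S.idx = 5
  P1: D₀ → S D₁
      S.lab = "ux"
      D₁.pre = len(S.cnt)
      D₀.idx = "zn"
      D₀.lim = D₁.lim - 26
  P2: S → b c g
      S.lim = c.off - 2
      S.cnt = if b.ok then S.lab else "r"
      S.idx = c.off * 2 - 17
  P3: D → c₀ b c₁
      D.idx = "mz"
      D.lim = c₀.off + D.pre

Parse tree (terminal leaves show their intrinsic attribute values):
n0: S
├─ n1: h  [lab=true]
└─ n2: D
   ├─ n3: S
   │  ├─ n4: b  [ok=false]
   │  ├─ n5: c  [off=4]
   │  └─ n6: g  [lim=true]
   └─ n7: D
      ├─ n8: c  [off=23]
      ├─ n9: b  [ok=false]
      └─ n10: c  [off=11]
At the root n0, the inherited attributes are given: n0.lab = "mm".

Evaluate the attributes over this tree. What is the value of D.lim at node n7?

1. n0.lab = "mm"  [given at root]
2. n1.lab = true  [terminal]
3. n2.pre = 25  [len(S.lab) + 23]
4. n3.lab = "ux"  ["ux"]
5. n4.ok = false  [terminal]
6. n5.off = 4  [terminal]
7. n6.lim = true  [terminal]
8. n3.lim = 2  [c.off - 2]
9. n3.cnt = "r"  [if b.ok then S.lab else "r"]
10. n3.idx = -9  [c.off * 2 - 17]
11. n7.pre = 1  [len(S.cnt)]
12. n8.off = 23  [terminal]
13. n9.ok = false  [terminal]
14. n10.off = 11  [terminal]
15. n7.idx = "mz"  ["mz"]
16. n7.lim = 24  [c₀.off + D.pre]
17. n2.idx = "zn"  ["zn"]
18. n2.lim = -2  [D₁.lim - 26]
19. n0.lim = 7  [len(D.idx) + 5]
20. n0.cnt = "mmy"  [S.lab ++ "y"]
21. n0.idx = 5  [5]

24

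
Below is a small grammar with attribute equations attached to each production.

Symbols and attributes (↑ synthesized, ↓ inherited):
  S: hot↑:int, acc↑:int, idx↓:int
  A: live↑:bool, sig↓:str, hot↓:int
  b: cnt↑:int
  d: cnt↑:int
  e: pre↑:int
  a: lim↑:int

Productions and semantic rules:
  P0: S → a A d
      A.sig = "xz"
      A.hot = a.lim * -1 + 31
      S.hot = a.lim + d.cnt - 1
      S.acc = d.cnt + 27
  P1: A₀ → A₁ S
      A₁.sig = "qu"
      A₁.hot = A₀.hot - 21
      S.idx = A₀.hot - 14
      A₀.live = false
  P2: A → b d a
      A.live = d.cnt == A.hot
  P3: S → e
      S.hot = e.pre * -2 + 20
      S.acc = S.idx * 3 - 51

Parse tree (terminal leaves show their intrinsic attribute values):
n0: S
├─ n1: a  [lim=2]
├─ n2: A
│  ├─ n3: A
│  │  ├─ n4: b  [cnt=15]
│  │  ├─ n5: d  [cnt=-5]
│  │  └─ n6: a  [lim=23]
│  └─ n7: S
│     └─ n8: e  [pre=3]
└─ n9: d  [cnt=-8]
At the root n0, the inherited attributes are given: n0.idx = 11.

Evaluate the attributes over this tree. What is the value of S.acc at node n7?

-6

1. n0.idx = 11  [given at root]
2. n1.lim = 2  [terminal]
3. n2.sig = "xz"  ["xz"]
4. n2.hot = 29  [a.lim * -1 + 31]
5. n3.sig = "qu"  ["qu"]
6. n3.hot = 8  [A₀.hot - 21]
7. n4.cnt = 15  [terminal]
8. n5.cnt = -5  [terminal]
9. n6.lim = 23  [terminal]
10. n3.live = false  [d.cnt == A.hot]
11. n7.idx = 15  [A₀.hot - 14]
12. n8.pre = 3  [terminal]
13. n7.hot = 14  [e.pre * -2 + 20]
14. n7.acc = -6  [S.idx * 3 - 51]
15. n2.live = false  [false]
16. n9.cnt = -8  [terminal]
17. n0.hot = -7  [a.lim + d.cnt - 1]
18. n0.acc = 19  [d.cnt + 27]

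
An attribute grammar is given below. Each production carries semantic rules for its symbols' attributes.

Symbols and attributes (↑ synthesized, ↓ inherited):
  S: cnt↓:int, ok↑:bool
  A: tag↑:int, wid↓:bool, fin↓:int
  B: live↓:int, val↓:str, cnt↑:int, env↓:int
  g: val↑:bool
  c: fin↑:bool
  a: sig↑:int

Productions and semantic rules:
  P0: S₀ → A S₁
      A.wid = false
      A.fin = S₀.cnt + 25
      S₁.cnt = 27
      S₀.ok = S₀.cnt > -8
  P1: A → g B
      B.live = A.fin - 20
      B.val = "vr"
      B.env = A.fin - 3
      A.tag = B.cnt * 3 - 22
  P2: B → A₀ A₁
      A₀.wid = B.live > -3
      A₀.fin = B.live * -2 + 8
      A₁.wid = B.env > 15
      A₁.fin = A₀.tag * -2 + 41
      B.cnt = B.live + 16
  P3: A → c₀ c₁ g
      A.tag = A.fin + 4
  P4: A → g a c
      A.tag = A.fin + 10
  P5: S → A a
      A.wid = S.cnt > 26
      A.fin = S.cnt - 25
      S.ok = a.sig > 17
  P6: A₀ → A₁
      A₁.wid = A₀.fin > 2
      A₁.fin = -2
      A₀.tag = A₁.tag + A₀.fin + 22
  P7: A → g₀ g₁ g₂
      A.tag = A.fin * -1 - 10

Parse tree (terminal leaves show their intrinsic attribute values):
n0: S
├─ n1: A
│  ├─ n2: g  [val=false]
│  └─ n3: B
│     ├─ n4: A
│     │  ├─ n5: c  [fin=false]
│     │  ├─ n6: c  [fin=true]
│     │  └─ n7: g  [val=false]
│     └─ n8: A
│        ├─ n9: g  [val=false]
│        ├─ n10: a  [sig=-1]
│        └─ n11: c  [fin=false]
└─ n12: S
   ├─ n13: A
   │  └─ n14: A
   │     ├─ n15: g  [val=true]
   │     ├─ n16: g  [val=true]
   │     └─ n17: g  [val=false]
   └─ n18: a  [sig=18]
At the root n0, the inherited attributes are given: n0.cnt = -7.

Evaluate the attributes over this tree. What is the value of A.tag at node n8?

1. n0.cnt = -7  [given at root]
2. n1.wid = false  [false]
3. n1.fin = 18  [S₀.cnt + 25]
4. n2.val = false  [terminal]
5. n3.live = -2  [A.fin - 20]
6. n3.val = "vr"  ["vr"]
7. n3.env = 15  [A.fin - 3]
8. n4.wid = true  [B.live > -3]
9. n4.fin = 12  [B.live * -2 + 8]
10. n5.fin = false  [terminal]
11. n6.fin = true  [terminal]
12. n7.val = false  [terminal]
13. n4.tag = 16  [A.fin + 4]
14. n8.wid = false  [B.env > 15]
15. n8.fin = 9  [A₀.tag * -2 + 41]
16. n9.val = false  [terminal]
17. n10.sig = -1  [terminal]
18. n11.fin = false  [terminal]
19. n8.tag = 19  [A.fin + 10]
20. n3.cnt = 14  [B.live + 16]
21. n1.tag = 20  [B.cnt * 3 - 22]
22. n12.cnt = 27  [27]
23. n13.wid = true  [S.cnt > 26]
24. n13.fin = 2  [S.cnt - 25]
25. n14.wid = false  [A₀.fin > 2]
26. n14.fin = -2  [-2]
27. n15.val = true  [terminal]
28. n16.val = true  [terminal]
29. n17.val = false  [terminal]
30. n14.tag = -8  [A.fin * -1 - 10]
31. n13.tag = 16  [A₁.tag + A₀.fin + 22]
32. n18.sig = 18  [terminal]
33. n12.ok = true  [a.sig > 17]
34. n0.ok = true  [S₀.cnt > -8]

19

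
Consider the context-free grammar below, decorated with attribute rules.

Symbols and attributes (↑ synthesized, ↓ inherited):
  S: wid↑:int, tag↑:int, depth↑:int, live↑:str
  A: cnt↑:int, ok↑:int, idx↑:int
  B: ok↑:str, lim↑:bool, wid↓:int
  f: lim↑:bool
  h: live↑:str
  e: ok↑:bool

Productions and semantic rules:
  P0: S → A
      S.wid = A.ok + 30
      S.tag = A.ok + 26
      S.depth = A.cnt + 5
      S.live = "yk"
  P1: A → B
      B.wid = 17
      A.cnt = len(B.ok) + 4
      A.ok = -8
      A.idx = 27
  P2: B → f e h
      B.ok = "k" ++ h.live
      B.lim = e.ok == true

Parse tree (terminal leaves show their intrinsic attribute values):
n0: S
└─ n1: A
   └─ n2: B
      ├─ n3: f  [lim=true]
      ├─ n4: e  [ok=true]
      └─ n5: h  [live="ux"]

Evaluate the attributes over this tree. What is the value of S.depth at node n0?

1. n2.wid = 17  [17]
2. n3.lim = true  [terminal]
3. n4.ok = true  [terminal]
4. n5.live = "ux"  [terminal]
5. n2.ok = "kux"  ["k" ++ h.live]
6. n2.lim = true  [e.ok == true]
7. n1.cnt = 7  [len(B.ok) + 4]
8. n1.ok = -8  [-8]
9. n1.idx = 27  [27]
10. n0.wid = 22  [A.ok + 30]
11. n0.tag = 18  [A.ok + 26]
12. n0.depth = 12  [A.cnt + 5]
13. n0.live = "yk"  ["yk"]

12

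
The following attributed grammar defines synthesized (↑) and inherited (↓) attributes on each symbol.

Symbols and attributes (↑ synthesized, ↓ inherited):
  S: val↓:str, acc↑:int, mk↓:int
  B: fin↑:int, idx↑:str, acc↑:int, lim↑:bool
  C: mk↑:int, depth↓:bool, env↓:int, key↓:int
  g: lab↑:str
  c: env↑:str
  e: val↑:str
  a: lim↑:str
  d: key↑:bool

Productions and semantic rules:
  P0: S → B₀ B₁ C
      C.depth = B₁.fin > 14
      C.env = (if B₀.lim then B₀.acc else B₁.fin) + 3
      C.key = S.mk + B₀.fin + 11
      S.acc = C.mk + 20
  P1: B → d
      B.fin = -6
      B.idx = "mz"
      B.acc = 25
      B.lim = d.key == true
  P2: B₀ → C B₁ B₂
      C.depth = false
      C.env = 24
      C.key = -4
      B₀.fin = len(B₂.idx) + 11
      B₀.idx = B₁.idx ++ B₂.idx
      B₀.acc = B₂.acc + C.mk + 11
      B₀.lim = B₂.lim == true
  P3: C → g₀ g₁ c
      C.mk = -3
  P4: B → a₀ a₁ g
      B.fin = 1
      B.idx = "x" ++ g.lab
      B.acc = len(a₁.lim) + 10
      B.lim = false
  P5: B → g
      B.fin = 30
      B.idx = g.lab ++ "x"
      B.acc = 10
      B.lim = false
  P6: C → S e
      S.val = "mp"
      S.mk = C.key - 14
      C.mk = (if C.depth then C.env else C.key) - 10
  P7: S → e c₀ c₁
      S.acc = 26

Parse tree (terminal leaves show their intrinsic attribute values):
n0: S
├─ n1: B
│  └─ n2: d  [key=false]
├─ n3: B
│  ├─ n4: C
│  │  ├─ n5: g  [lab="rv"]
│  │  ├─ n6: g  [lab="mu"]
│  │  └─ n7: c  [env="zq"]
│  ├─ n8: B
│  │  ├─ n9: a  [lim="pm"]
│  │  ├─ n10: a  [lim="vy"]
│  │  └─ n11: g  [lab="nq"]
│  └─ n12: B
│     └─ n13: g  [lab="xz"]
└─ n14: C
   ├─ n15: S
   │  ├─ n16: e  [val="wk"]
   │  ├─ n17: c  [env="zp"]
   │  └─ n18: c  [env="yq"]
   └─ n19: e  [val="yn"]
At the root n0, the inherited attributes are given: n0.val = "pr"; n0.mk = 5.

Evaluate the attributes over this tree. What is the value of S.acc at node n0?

1. n0.val = "pr"  [given at root]
2. n0.mk = 5  [given at root]
3. n2.key = false  [terminal]
4. n1.fin = -6  [-6]
5. n1.idx = "mz"  ["mz"]
6. n1.acc = 25  [25]
7. n1.lim = false  [d.key == true]
8. n4.depth = false  [false]
9. n4.env = 24  [24]
10. n4.key = -4  [-4]
11. n5.lab = "rv"  [terminal]
12. n6.lab = "mu"  [terminal]
13. n7.env = "zq"  [terminal]
14. n4.mk = -3  [-3]
15. n9.lim = "pm"  [terminal]
16. n10.lim = "vy"  [terminal]
17. n11.lab = "nq"  [terminal]
18. n8.fin = 1  [1]
19. n8.idx = "xnq"  ["x" ++ g.lab]
20. n8.acc = 12  [len(a₁.lim) + 10]
21. n8.lim = false  [false]
22. n13.lab = "xz"  [terminal]
23. n12.fin = 30  [30]
24. n12.idx = "xzx"  [g.lab ++ "x"]
25. n12.acc = 10  [10]
26. n12.lim = false  [false]
27. n3.fin = 14  [len(B₂.idx) + 11]
28. n3.idx = "xnqxzx"  [B₁.idx ++ B₂.idx]
29. n3.acc = 18  [B₂.acc + C.mk + 11]
30. n3.lim = false  [B₂.lim == true]
31. n14.depth = false  [B₁.fin > 14]
32. n14.env = 17  [(if B₀.lim then B₀.acc else B₁.fin) + 3]
33. n14.key = 10  [S.mk + B₀.fin + 11]
34. n15.val = "mp"  ["mp"]
35. n15.mk = -4  [C.key - 14]
36. n16.val = "wk"  [terminal]
37. n17.env = "zp"  [terminal]
38. n18.env = "yq"  [terminal]
39. n15.acc = 26  [26]
40. n19.val = "yn"  [terminal]
41. n14.mk = 0  [(if C.depth then C.env else C.key) - 10]
42. n0.acc = 20  [C.mk + 20]

20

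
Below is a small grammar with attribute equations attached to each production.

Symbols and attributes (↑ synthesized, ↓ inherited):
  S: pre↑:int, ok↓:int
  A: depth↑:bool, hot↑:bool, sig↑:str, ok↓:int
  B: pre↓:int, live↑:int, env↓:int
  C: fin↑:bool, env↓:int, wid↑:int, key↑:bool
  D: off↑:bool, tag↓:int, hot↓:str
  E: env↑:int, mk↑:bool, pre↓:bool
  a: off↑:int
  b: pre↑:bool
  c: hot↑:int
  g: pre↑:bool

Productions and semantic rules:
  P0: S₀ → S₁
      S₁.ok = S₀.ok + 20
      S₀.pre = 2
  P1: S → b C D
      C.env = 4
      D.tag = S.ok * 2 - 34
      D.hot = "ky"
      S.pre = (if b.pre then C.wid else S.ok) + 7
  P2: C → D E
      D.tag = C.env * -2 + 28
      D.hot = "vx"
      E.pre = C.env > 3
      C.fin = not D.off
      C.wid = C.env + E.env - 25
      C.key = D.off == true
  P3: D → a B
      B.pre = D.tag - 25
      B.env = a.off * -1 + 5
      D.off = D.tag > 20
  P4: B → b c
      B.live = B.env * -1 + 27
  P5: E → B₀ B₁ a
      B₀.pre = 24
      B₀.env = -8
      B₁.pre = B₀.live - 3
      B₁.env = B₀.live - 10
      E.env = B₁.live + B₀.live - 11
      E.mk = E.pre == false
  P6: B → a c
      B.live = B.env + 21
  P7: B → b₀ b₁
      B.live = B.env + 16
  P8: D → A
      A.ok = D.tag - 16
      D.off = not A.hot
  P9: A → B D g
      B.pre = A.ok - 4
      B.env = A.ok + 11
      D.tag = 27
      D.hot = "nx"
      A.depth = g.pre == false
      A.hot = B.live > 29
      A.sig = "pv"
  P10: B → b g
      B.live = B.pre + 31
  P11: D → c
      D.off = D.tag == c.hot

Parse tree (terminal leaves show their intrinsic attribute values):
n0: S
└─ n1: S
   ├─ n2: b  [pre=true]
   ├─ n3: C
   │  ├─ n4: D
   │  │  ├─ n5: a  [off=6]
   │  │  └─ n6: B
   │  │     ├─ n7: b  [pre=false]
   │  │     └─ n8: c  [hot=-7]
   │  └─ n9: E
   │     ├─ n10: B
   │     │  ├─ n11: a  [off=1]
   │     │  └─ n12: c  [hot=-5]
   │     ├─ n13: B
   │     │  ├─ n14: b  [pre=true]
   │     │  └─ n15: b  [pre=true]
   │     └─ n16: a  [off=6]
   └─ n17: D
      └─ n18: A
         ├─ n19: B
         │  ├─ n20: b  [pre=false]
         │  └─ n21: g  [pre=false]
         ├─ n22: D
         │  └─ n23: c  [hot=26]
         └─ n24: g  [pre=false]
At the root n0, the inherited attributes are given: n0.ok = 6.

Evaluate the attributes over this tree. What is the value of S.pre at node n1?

7

1. n0.ok = 6  [given at root]
2. n1.ok = 26  [S₀.ok + 20]
3. n2.pre = true  [terminal]
4. n3.env = 4  [4]
5. n4.tag = 20  [C.env * -2 + 28]
6. n4.hot = "vx"  ["vx"]
7. n5.off = 6  [terminal]
8. n6.pre = -5  [D.tag - 25]
9. n6.env = -1  [a.off * -1 + 5]
10. n7.pre = false  [terminal]
11. n8.hot = -7  [terminal]
12. n6.live = 28  [B.env * -1 + 27]
13. n4.off = false  [D.tag > 20]
14. n9.pre = true  [C.env > 3]
15. n10.pre = 24  [24]
16. n10.env = -8  [-8]
17. n11.off = 1  [terminal]
18. n12.hot = -5  [terminal]
19. n10.live = 13  [B.env + 21]
20. n13.pre = 10  [B₀.live - 3]
21. n13.env = 3  [B₀.live - 10]
22. n14.pre = true  [terminal]
23. n15.pre = true  [terminal]
24. n13.live = 19  [B.env + 16]
25. n16.off = 6  [terminal]
26. n9.env = 21  [B₁.live + B₀.live - 11]
27. n9.mk = false  [E.pre == false]
28. n3.fin = true  [not D.off]
29. n3.wid = 0  [C.env + E.env - 25]
30. n3.key = false  [D.off == true]
31. n17.tag = 18  [S.ok * 2 - 34]
32. n17.hot = "ky"  ["ky"]
33. n18.ok = 2  [D.tag - 16]
34. n19.pre = -2  [A.ok - 4]
35. n19.env = 13  [A.ok + 11]
36. n20.pre = false  [terminal]
37. n21.pre = false  [terminal]
38. n19.live = 29  [B.pre + 31]
39. n22.tag = 27  [27]
40. n22.hot = "nx"  ["nx"]
41. n23.hot = 26  [terminal]
42. n22.off = false  [D.tag == c.hot]
43. n24.pre = false  [terminal]
44. n18.depth = true  [g.pre == false]
45. n18.hot = false  [B.live > 29]
46. n18.sig = "pv"  ["pv"]
47. n17.off = true  [not A.hot]
48. n1.pre = 7  [(if b.pre then C.wid else S.ok) + 7]
49. n0.pre = 2  [2]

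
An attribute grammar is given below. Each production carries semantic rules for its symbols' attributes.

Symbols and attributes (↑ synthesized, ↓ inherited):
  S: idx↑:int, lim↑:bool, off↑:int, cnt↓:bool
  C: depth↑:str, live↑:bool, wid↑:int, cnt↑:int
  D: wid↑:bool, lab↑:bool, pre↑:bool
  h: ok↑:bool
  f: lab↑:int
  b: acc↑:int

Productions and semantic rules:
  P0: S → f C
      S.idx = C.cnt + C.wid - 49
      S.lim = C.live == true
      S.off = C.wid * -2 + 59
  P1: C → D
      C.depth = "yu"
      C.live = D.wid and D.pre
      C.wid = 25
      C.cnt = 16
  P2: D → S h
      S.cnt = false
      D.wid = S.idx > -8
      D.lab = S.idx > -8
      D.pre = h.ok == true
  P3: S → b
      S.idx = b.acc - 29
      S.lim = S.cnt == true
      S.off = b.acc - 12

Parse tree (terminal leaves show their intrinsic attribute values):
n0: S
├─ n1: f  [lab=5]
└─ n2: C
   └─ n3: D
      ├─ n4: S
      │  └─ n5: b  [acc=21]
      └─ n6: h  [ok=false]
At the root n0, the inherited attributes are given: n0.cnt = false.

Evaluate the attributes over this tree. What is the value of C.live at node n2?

false

1. n0.cnt = false  [given at root]
2. n1.lab = 5  [terminal]
3. n4.cnt = false  [false]
4. n5.acc = 21  [terminal]
5. n4.idx = -8  [b.acc - 29]
6. n4.lim = false  [S.cnt == true]
7. n4.off = 9  [b.acc - 12]
8. n6.ok = false  [terminal]
9. n3.wid = false  [S.idx > -8]
10. n3.lab = false  [S.idx > -8]
11. n3.pre = false  [h.ok == true]
12. n2.depth = "yu"  ["yu"]
13. n2.live = false  [D.wid and D.pre]
14. n2.wid = 25  [25]
15. n2.cnt = 16  [16]
16. n0.idx = -8  [C.cnt + C.wid - 49]
17. n0.lim = false  [C.live == true]
18. n0.off = 9  [C.wid * -2 + 59]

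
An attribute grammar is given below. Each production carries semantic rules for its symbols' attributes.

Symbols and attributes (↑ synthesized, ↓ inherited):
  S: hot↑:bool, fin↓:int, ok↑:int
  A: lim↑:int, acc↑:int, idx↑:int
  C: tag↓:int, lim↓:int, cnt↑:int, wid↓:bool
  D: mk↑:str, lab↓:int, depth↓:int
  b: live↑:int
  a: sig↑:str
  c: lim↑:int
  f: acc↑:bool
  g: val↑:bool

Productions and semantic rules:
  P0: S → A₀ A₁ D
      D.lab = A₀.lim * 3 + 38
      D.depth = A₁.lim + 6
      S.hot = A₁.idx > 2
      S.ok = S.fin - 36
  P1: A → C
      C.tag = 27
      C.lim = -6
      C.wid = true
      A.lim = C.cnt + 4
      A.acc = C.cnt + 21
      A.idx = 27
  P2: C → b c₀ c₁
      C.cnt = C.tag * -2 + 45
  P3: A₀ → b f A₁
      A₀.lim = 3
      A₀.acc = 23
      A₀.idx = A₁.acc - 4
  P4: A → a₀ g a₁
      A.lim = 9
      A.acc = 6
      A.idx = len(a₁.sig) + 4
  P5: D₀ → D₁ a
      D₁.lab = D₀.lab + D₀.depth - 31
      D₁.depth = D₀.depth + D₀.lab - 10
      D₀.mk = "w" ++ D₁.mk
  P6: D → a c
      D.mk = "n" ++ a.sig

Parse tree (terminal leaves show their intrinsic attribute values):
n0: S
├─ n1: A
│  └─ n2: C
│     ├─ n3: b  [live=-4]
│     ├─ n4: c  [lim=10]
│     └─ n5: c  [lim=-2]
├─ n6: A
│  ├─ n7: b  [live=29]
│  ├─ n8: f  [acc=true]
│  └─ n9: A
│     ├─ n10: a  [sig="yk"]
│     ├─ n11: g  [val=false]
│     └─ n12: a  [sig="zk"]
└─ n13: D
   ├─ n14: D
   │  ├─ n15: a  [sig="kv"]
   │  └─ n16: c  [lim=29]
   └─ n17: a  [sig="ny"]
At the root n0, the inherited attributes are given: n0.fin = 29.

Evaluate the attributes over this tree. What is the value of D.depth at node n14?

1. n0.fin = 29  [given at root]
2. n2.tag = 27  [27]
3. n2.lim = -6  [-6]
4. n2.wid = true  [true]
5. n3.live = -4  [terminal]
6. n4.lim = 10  [terminal]
7. n5.lim = -2  [terminal]
8. n2.cnt = -9  [C.tag * -2 + 45]
9. n1.lim = -5  [C.cnt + 4]
10. n1.acc = 12  [C.cnt + 21]
11. n1.idx = 27  [27]
12. n7.live = 29  [terminal]
13. n8.acc = true  [terminal]
14. n10.sig = "yk"  [terminal]
15. n11.val = false  [terminal]
16. n12.sig = "zk"  [terminal]
17. n9.lim = 9  [9]
18. n9.acc = 6  [6]
19. n9.idx = 6  [len(a₁.sig) + 4]
20. n6.lim = 3  [3]
21. n6.acc = 23  [23]
22. n6.idx = 2  [A₁.acc - 4]
23. n13.lab = 23  [A₀.lim * 3 + 38]
24. n13.depth = 9  [A₁.lim + 6]
25. n14.lab = 1  [D₀.lab + D₀.depth - 31]
26. n14.depth = 22  [D₀.depth + D₀.lab - 10]
27. n15.sig = "kv"  [terminal]
28. n16.lim = 29  [terminal]
29. n14.mk = "nkv"  ["n" ++ a.sig]
30. n17.sig = "ny"  [terminal]
31. n13.mk = "wnkv"  ["w" ++ D₁.mk]
32. n0.hot = false  [A₁.idx > 2]
33. n0.ok = -7  [S.fin - 36]

22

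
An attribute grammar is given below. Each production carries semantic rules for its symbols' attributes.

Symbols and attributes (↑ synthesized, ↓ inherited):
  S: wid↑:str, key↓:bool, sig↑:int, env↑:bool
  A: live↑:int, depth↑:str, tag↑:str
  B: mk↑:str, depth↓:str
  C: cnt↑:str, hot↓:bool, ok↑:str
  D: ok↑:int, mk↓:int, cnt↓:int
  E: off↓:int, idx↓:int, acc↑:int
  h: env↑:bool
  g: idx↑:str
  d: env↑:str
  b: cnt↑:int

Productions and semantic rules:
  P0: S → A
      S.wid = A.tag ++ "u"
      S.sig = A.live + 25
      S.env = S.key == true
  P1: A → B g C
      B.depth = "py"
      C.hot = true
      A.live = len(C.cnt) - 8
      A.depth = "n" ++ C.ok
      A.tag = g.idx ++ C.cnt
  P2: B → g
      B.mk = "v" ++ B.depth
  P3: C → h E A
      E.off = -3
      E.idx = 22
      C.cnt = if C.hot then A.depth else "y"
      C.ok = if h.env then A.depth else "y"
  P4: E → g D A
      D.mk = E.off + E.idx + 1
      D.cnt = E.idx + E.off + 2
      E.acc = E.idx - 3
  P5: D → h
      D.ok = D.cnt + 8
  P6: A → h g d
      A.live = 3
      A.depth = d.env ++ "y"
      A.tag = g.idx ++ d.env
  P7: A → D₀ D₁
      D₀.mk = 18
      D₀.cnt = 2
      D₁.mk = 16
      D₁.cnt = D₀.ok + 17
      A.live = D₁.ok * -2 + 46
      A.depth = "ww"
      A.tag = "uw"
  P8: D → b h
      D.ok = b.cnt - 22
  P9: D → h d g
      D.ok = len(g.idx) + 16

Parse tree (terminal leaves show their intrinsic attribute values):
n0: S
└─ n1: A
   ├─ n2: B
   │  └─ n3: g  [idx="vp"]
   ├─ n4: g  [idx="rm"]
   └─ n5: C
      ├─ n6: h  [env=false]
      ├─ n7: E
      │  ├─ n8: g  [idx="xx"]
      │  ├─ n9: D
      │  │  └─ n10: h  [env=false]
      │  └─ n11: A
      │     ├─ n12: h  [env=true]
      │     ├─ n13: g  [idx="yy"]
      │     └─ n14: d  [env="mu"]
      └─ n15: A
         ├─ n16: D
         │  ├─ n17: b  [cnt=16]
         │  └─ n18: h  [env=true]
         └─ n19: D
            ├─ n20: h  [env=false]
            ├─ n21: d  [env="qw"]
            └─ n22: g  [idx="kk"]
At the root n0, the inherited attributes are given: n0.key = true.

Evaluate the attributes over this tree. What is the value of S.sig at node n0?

19

1. n0.key = true  [given at root]
2. n2.depth = "py"  ["py"]
3. n3.idx = "vp"  [terminal]
4. n2.mk = "vpy"  ["v" ++ B.depth]
5. n4.idx = "rm"  [terminal]
6. n5.hot = true  [true]
7. n6.env = false  [terminal]
8. n7.off = -3  [-3]
9. n7.idx = 22  [22]
10. n8.idx = "xx"  [terminal]
11. n9.mk = 20  [E.off + E.idx + 1]
12. n9.cnt = 21  [E.idx + E.off + 2]
13. n10.env = false  [terminal]
14. n9.ok = 29  [D.cnt + 8]
15. n12.env = true  [terminal]
16. n13.idx = "yy"  [terminal]
17. n14.env = "mu"  [terminal]
18. n11.live = 3  [3]
19. n11.depth = "muy"  [d.env ++ "y"]
20. n11.tag = "yymu"  [g.idx ++ d.env]
21. n7.acc = 19  [E.idx - 3]
22. n16.mk = 18  [18]
23. n16.cnt = 2  [2]
24. n17.cnt = 16  [terminal]
25. n18.env = true  [terminal]
26. n16.ok = -6  [b.cnt - 22]
27. n19.mk = 16  [16]
28. n19.cnt = 11  [D₀.ok + 17]
29. n20.env = false  [terminal]
30. n21.env = "qw"  [terminal]
31. n22.idx = "kk"  [terminal]
32. n19.ok = 18  [len(g.idx) + 16]
33. n15.live = 10  [D₁.ok * -2 + 46]
34. n15.depth = "ww"  ["ww"]
35. n15.tag = "uw"  ["uw"]
36. n5.cnt = "ww"  [if C.hot then A.depth else "y"]
37. n5.ok = "y"  [if h.env then A.depth else "y"]
38. n1.live = -6  [len(C.cnt) - 8]
39. n1.depth = "ny"  ["n" ++ C.ok]
40. n1.tag = "rmww"  [g.idx ++ C.cnt]
41. n0.wid = "rmwwu"  [A.tag ++ "u"]
42. n0.sig = 19  [A.live + 25]
43. n0.env = true  [S.key == true]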